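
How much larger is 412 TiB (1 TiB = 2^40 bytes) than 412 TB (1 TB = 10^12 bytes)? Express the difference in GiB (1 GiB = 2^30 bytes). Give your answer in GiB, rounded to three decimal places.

412 TiB = 412 × 1,099,511,627,776 = 452,998,790,643,712 bytes
412 TB = 412 × 1,000,000,000,000 = 412,000,000,000,000 bytes
difference = 40,998,790,643,712 bytes
40,998,790,643,712 / 1,073,741,824 = 38,183.099 GiB

38,183.099 GiB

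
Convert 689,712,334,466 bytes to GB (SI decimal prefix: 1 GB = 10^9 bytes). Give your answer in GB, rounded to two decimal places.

689,712,334,466 bytes given.
1 GB = 10^9 bytes = 1,000,000,000 bytes
689,712,334,466 / 1,000,000,000 = 689.71 GB

689.71 GB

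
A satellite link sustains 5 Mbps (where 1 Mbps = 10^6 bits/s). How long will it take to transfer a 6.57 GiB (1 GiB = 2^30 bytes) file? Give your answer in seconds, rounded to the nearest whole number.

11,287 seconds

6.57 GiB = 7,054,483,783.68 bytes = 56,435,870,269.44 bits
5 Mbps = 5,000,000 bits/s
time = 56,435,870,269.44 / 5,000,000 = 11,287 s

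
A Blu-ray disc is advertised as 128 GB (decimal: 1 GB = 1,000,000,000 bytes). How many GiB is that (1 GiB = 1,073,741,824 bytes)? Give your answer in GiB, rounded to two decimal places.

128 GB = 128 × 10^9 bytes = 128,000,000,000 bytes
1 GiB = 2^30 bytes = 1,073,741,824 bytes
128,000,000,000 / 1,073,741,824 = 119.21 GiB

119.21 GiB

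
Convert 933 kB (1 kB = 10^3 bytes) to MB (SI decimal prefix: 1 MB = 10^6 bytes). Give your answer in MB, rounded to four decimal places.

0.9330 MB

933 kB = 933 × 10^3 bytes = 933,000 bytes
1 MB = 10^6 bytes = 1,000,000 bytes
933,000 / 1,000,000 = 0.9330 MB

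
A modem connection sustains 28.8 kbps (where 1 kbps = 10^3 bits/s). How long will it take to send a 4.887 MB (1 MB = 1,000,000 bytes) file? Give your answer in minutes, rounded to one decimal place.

22.6 minutes

4.887 MB = 4,887,000 bytes = 39,096,000 bits
28.8 kbps = 28,800 bits/s
time = 39,096,000 / 28,800 = 1,357.50 s
1,357.50 s / 60 = 22.6 minutes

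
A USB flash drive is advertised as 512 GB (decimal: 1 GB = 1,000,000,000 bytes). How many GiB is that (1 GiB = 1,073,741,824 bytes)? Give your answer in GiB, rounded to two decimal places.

512 GB = 512 × 10^9 bytes = 512,000,000,000 bytes
1 GiB = 2^30 bytes = 1,073,741,824 bytes
512,000,000,000 / 1,073,741,824 = 476.84 GiB

476.84 GiB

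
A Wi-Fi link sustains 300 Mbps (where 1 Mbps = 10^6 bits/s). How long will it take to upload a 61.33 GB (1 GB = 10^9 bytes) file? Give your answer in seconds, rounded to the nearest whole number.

61.33 GB = 61,330,000,000 bytes = 490,640,000,000 bits
300 Mbps = 300,000,000 bits/s
time = 490,640,000,000 / 300,000,000 = 1,635 s

1,635 seconds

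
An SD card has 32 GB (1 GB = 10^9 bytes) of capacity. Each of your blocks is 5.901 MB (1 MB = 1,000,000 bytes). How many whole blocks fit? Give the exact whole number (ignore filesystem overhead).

Capacity: 32 GB = 32,000,000,000 bytes
Per item: 5.901 MB = 5,901,000 bytes
⌊32,000,000,000 / 5,901,000⌋ = 5,422

5,422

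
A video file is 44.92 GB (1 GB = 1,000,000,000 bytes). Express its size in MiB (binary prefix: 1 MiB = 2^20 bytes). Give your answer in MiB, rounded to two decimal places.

42,839.05 MiB

44.92 GB × 1,000,000,000 bytes/GB = 44,920,000,000 bytes
1 MiB = 2^20 bytes = 1,048,576 bytes
44,920,000,000 / 1,048,576 = 42,839.05 MiB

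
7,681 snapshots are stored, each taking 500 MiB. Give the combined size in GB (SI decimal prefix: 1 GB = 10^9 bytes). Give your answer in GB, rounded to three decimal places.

4,027.056 GB

Total = 7,681 × 500 MiB = 3,840,500 MiB
= 3,840,500 × 1,048,576 bytes = 4,027,056,128,000 bytes
1 GB = 1,000,000,000 bytes
4,027,056,128,000 / 1,000,000,000 = 4,027.056 GB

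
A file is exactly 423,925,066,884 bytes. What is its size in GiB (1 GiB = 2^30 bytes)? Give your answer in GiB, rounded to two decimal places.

394.81 GiB

423,925,066,884 bytes given.
1 GiB = 1,073,741,824 bytes
423,925,066,884 / 1,073,741,824 = 394.81 GiB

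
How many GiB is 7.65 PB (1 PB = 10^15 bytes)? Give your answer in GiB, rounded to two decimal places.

7.65 PB × 1,000,000,000,000,000 bytes/PB = 7,650,000,000,000,000 bytes
1 GiB = 1,073,741,824 bytes
7,650,000,000,000,000 / 1,073,741,824 = 7,124,617.70 GiB

7,124,617.70 GiB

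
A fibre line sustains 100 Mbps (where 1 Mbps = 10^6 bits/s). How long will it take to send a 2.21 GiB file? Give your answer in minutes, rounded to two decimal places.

2.21 GiB = 2,372,969,431.04 bytes = 18,983,755,448.32 bits
100 Mbps = 100,000,000 bits/s
time = 18,983,755,448.32 / 100,000,000 = 189.838 s
189.838 s / 60 = 3.16 minutes

3.16 minutes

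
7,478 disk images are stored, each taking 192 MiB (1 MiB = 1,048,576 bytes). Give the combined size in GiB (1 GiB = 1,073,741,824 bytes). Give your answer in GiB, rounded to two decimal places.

1,402.13 GiB

Total = 7,478 × 192 MiB = 1,435,776 MiB
= 1,435,776 × 1,048,576 bytes = 1,505,520,254,976 bytes
1 GiB = 1,073,741,824 bytes
1,505,520,254,976 / 1,073,741,824 = 1,402.13 GiB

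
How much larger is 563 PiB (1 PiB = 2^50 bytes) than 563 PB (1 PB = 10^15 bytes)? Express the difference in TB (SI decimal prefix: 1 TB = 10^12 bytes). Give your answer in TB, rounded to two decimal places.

70,881.65 TB

563 PiB = 563 × 1,125,899,906,842,624 = 633,881,647,552,397,312 bytes
563 PB = 563 × 1,000,000,000,000,000 = 563,000,000,000,000,000 bytes
difference = 70,881,647,552,397,312 bytes
70,881,647,552,397,312 / 1,000,000,000,000 = 70,881.65 TB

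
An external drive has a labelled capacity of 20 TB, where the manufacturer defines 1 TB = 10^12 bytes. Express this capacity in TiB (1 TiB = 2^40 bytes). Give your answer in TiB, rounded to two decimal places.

20 TB = 20 × 10^12 bytes = 20,000,000,000,000 bytes
1 TiB = 2^40 bytes = 1,099,511,627,776 bytes
20,000,000,000,000 / 1,099,511,627,776 = 18.19 TiB

18.19 TiB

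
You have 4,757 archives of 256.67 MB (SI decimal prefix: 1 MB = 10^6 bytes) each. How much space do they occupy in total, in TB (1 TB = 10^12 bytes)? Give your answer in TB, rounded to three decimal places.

Total = 4,757 × 256.67 MB = 1220979.19 MB
= 1220979.19 × 1,000,000 bytes = 1,220,979,190,000 bytes
1 TB = 1,000,000,000,000 bytes
1,220,979,190,000 / 1,000,000,000,000 = 1.221 TB

1.221 TB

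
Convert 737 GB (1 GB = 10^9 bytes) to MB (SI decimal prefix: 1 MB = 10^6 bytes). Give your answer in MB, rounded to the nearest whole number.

737,000 MB

737 GB = 737 × 10^9 bytes = 737,000,000,000 bytes
1 MB = 1,000,000 bytes
737,000,000,000 / 1,000,000 = 737,000 MB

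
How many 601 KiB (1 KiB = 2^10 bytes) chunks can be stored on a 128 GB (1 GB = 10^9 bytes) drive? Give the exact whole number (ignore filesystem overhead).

207,986

Capacity: 128 GB = 128,000,000,000 bytes
Per item: 601 KiB = 615,424 bytes
⌊128,000,000,000 / 615,424⌋ = 207,986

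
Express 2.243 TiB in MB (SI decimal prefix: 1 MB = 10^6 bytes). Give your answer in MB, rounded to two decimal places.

2,466,204.58 MB

2.243 TiB = 2.243 × 2^40 bytes = 2,466,204,581,101.568 bytes
1 MB = 10^6 bytes = 1,000,000 bytes
2,466,204,581,101.568 / 1,000,000 = 2,466,204.58 MB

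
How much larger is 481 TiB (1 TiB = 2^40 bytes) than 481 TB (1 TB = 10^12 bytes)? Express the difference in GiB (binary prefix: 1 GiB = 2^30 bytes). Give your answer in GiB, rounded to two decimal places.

481 TiB = 481 × 1,099,511,627,776 = 528,865,092,960,256 bytes
481 TB = 481 × 1,000,000,000,000 = 481,000,000,000,000 bytes
difference = 47,865,092,960,256 bytes
47,865,092,960,256 / 1,073,741,824 = 44,577.84 GiB

44,577.84 GiB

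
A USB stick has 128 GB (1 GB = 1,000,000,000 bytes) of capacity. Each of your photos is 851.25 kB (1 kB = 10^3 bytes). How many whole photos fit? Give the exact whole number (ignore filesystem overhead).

150,367

Capacity: 128 GB = 128,000,000,000 bytes
Per item: 851.25 kB = 851,250 bytes
⌊128,000,000,000 / 851,250⌋ = 150,367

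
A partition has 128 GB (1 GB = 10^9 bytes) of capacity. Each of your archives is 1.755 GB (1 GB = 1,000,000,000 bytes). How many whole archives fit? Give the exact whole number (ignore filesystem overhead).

72

Capacity: 128 GB = 128,000,000,000 bytes
Per item: 1.755 GB = 1,755,000,000 bytes
⌊128,000,000,000 / 1,755,000,000⌋ = 72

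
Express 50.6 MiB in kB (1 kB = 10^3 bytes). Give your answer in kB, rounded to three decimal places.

50.6 MiB = 50.6 × 2^20 bytes = 53,057,945.6 bytes
1 kB = 10^3 bytes = 1,000 bytes
53,057,945.6 / 1,000 = 53,057.946 kB

53,057.946 kB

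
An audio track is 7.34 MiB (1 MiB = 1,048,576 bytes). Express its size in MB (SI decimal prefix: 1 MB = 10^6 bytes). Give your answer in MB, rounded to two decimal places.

7.70 MB

7.34 MiB = 7.34 × 2^20 bytes = 7,696,547.84 bytes
1 MB = 1,000,000 bytes
7,696,547.84 / 1,000,000 = 7.70 MB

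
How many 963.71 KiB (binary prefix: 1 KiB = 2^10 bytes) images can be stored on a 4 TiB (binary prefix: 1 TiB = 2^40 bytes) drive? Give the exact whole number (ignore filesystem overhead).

4,456,700

Capacity: 4 TiB = 4,398,046,511,104 bytes
Per item: 963.71 KiB = 986,839.04 bytes
⌊4,398,046,511,104 / 986,839.04⌋ = 4,456,700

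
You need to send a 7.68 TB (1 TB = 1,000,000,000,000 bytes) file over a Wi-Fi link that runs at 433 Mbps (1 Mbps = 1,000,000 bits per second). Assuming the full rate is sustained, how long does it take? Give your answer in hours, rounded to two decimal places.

39.41 hours

7.68 TB = 7,680,000,000,000 bytes = 61,440,000,000,000 bits
433 Mbps = 433,000,000 bits/s
time = 61,440,000,000,000 / 433,000,000 = 141,893.7644 s
141,893.7644 s / 3600 = 39.41 hours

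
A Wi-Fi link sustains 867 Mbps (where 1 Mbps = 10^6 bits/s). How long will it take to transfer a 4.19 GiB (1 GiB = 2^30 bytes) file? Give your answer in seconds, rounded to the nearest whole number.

42 seconds

4.19 GiB = 4,498,978,242.56 bytes = 35,991,825,940.48 bits
867 Mbps = 867,000,000 bits/s
time = 35,991,825,940.48 / 867,000,000 = 42 s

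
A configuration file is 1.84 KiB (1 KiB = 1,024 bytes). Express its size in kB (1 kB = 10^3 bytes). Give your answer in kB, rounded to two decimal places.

1.88 kB

1.84 KiB = 1.84 × 2^10 bytes = 1,884.16 bytes
1 kB = 1,000 bytes
1,884.16 / 1,000 = 1.88 kB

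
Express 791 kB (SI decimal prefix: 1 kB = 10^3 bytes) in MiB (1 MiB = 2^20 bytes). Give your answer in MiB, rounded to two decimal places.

0.75 MiB

791 kB × 1,000 bytes/kB = 791,000 bytes
1 MiB = 2^20 bytes = 1,048,576 bytes
791,000 / 1,048,576 = 0.75 MiB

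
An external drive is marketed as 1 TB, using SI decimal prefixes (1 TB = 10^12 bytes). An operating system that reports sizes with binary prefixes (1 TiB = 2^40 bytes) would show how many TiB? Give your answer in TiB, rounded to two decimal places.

0.91 TiB

1 TB × 1,000,000,000,000 bytes/TB = 1,000,000,000,000 bytes
1 TiB = 1,099,511,627,776 bytes
1,000,000,000,000 / 1,099,511,627,776 = 0.91 TiB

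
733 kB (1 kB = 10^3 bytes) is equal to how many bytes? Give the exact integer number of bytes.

733,000 bytes

733 × 1,000 = 733,000 bytes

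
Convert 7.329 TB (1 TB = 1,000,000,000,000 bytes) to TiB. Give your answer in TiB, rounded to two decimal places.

6.67 TiB

7.329 TB = 7.329 × 10^12 bytes = 7,329,000,000,000 bytes
1 TiB = 1,099,511,627,776 bytes
7,329,000,000,000 / 1,099,511,627,776 = 6.67 TiB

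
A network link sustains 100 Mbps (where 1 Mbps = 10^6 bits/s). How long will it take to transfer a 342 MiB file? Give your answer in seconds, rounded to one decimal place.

342 MiB = 358,612,992 bytes = 2,868,903,936 bits
100 Mbps = 100,000,000 bits/s
time = 2,868,903,936 / 100,000,000 = 28.7 s

28.7 seconds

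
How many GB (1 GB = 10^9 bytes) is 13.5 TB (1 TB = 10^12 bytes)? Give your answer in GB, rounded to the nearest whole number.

13,500 GB

13.5 TB = 13.5 × 10^12 bytes = 13,500,000,000,000 bytes
1 GB = 1,000,000,000 bytes
13,500,000,000,000 / 1,000,000,000 = 13,500 GB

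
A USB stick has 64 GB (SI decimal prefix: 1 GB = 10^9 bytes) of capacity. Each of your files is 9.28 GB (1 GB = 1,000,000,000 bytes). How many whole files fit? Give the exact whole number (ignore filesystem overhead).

6

Capacity: 64 GB = 64,000,000,000 bytes
Per item: 9.28 GB = 9,280,000,000 bytes
⌊64,000,000,000 / 9,280,000,000⌋ = 6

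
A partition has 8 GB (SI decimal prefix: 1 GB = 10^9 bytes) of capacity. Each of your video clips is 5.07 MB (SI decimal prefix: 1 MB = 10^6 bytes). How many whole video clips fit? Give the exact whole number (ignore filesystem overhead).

Capacity: 8 GB = 8,000,000,000 bytes
Per item: 5.07 MB = 5,070,000 bytes
⌊8,000,000,000 / 5,070,000⌋ = 1,577

1,577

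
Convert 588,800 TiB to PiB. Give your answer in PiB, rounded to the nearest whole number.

575 PiB

588,800 TiB = 588,800 × 2^40 bytes = 647,392,446,434,508,800 bytes
1 PiB = 1,125,899,906,842,624 bytes
647,392,446,434,508,800 / 1,125,899,906,842,624 = 575 PiB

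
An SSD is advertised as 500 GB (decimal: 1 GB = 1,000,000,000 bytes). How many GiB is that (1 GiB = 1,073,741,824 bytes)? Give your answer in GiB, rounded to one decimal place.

465.7 GiB

500 GB × 1,000,000,000 bytes/GB = 500,000,000,000 bytes
1 GiB = 1,073,741,824 bytes
500,000,000,000 / 1,073,741,824 = 465.7 GiB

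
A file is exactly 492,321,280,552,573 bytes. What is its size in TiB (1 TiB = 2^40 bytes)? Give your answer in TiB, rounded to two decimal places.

447.76 TiB

492,321,280,552,573 bytes given.
1 TiB = 2^40 bytes = 1,099,511,627,776 bytes
492,321,280,552,573 / 1,099,511,627,776 = 447.76 TiB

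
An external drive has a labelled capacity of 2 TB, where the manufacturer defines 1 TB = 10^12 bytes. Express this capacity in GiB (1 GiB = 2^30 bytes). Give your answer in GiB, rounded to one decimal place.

2 TB = 2 × 10^12 bytes = 2,000,000,000,000 bytes
1 GiB = 2^30 bytes = 1,073,741,824 bytes
2,000,000,000,000 / 1,073,741,824 = 1,862.6 GiB

1,862.6 GiB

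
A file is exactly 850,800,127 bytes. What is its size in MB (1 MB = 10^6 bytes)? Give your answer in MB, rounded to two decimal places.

850,800,127 bytes given.
1 MB = 1,000,000 bytes
850,800,127 / 1,000,000 = 850.80 MB

850.80 MB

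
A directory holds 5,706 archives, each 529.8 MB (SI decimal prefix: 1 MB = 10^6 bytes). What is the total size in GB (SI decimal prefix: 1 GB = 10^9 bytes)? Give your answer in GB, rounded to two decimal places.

Total = 5,706 × 529.8 MB = 3023038.8 MB
= 3023038.8 × 1,000,000 bytes = 3,023,038,800,000 bytes
1 GB = 1,000,000,000 bytes
3,023,038,800,000 / 1,000,000,000 = 3,023.04 GB

3,023.04 GB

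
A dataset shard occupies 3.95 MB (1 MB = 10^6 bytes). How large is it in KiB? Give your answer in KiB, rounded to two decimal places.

3.95 MB = 3.95 × 10^6 bytes = 3,950,000 bytes
1 KiB = 1,024 bytes
3,950,000 / 1,024 = 3,857.42 KiB

3,857.42 KiB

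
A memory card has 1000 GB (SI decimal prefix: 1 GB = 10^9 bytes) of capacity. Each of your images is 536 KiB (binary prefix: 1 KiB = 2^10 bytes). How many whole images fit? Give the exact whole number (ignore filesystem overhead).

1,821,944

Capacity: 1000 GB = 1,000,000,000,000 bytes
Per item: 536 KiB = 548,864 bytes
⌊1,000,000,000,000 / 548,864⌋ = 1,821,944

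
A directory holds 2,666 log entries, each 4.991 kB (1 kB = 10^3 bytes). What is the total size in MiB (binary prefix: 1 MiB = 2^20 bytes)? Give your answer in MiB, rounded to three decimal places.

12.690 MiB

Total = 2,666 × 4.991 kB = 13306.006 kB
= 13306.006 × 1,000 bytes = 13,306,006 bytes
1 MiB = 1,048,576 bytes
13,306,006 / 1,048,576 = 12.690 MiB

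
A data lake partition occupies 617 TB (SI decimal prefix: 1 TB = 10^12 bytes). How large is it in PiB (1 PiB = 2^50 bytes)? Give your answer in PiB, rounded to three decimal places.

617 TB × 1,000,000,000,000 bytes/TB = 617,000,000,000,000 bytes
1 PiB = 1,125,899,906,842,624 bytes
617,000,000,000,000 / 1,125,899,906,842,624 = 0.548 PiB

0.548 PiB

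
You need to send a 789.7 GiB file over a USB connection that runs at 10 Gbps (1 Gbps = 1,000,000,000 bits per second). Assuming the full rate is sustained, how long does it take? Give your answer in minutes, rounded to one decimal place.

789.7 GiB = 847,933,918,412.8 bytes = 6,783,471,347,302.4 bits
10 Gbps = 10,000,000,000 bits/s
time = 6,783,471,347,302.4 / 10,000,000,000 = 678.35 s
678.35 s / 60 = 11.3 minutes

11.3 minutes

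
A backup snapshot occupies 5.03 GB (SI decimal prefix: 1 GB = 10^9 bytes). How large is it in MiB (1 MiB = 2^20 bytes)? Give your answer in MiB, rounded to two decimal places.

5.03 GB × 1,000,000,000 bytes/GB = 5,030,000,000 bytes
1 MiB = 1,048,576 bytes
5,030,000,000 / 1,048,576 = 4,796.98 MiB

4,796.98 MiB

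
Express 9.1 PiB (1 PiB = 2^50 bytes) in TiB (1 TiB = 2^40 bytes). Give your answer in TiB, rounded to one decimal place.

9,318.4 TiB

9.1 PiB = 9.1 × 2^50 bytes = 10,245,689,152,267,878.4 bytes
1 TiB = 1,099,511,627,776 bytes
10,245,689,152,267,878.4 / 1,099,511,627,776 = 9,318.4 TiB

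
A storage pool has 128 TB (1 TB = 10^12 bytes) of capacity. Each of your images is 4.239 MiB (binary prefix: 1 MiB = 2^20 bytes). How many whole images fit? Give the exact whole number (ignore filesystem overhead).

Capacity: 128 TB = 128,000,000,000,000 bytes
Per item: 4.239 MiB = 4,444,913.664 bytes
⌊128,000,000,000,000 / 4,444,913.664⌋ = 28,796,959

28,796,959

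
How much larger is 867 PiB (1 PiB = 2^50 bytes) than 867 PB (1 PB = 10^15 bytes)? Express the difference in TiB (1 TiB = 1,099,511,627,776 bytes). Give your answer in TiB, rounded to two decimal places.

99,276.09 TiB

867 PiB = 867 × 1,125,899,906,842,624 = 976,155,219,232,555,008 bytes
867 PB = 867 × 1,000,000,000,000,000 = 867,000,000,000,000,000 bytes
difference = 109,155,219,232,555,008 bytes
109,155,219,232,555,008 / 1,099,511,627,776 = 99,276.09 TiB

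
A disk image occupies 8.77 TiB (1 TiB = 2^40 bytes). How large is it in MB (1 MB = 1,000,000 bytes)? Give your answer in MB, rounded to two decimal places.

9,642,716.98 MB

8.77 TiB = 8.77 × 2^40 bytes = 9,642,716,975,595.52 bytes
1 MB = 1,000,000 bytes
9,642,716,975,595.52 / 1,000,000 = 9,642,716.98 MB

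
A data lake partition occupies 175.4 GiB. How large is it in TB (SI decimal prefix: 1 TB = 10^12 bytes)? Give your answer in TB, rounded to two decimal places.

0.19 TB

175.4 GiB × 1,073,741,824 bytes/GiB = 188,334,315,929.6 bytes
1 TB = 10^12 bytes = 1,000,000,000,000 bytes
188,334,315,929.6 / 1,000,000,000,000 = 0.19 TB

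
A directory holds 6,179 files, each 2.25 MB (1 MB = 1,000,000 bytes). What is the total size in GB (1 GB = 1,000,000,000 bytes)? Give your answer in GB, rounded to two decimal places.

13.90 GB

Total = 6,179 × 2.25 MB = 13902.75 MB
= 13902.75 × 1,000,000 bytes = 13,902,750,000 bytes
1 GB = 1,000,000,000 bytes
13,902,750,000 / 1,000,000,000 = 13.90 GB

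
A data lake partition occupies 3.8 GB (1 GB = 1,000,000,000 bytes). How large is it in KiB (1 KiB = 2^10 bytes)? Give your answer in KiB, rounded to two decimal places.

3.8 GB × 1,000,000,000 bytes/GB = 3,800,000,000 bytes
1 KiB = 2^10 bytes = 1,024 bytes
3,800,000,000 / 1,024 = 3,710,937.50 KiB

3,710,937.50 KiB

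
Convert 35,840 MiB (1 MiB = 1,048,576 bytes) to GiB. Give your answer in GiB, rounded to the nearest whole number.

35 GiB

35,840 MiB × 1,048,576 bytes/MiB = 37,580,963,840 bytes
1 GiB = 1,073,741,824 bytes
37,580,963,840 / 1,073,741,824 = 35 GiB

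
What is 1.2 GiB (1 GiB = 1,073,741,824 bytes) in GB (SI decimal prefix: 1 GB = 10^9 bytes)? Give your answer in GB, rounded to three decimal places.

1.2 GiB × 1,073,741,824 bytes/GiB = 1,288,490,188.8 bytes
1 GB = 1,000,000,000 bytes
1,288,490,188.8 / 1,000,000,000 = 1.288 GB

1.288 GB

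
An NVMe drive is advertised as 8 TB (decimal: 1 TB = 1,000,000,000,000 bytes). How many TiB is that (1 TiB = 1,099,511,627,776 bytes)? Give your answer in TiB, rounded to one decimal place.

7.3 TiB

8 TB × 1,000,000,000,000 bytes/TB = 8,000,000,000,000 bytes
1 TiB = 1,099,511,627,776 bytes
8,000,000,000,000 / 1,099,511,627,776 = 7.3 TiB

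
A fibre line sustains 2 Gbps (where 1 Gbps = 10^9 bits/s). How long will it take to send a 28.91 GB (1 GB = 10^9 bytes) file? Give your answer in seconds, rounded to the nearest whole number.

28.91 GB = 28,910,000,000 bytes = 231,280,000,000 bits
2 Gbps = 2,000,000,000 bits/s
time = 231,280,000,000 / 2,000,000,000 = 116 s

116 seconds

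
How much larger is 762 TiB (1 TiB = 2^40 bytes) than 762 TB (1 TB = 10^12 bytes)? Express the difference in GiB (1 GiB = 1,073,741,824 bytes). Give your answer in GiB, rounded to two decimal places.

70,620.20 GiB

762 TiB = 762 × 1,099,511,627,776 = 837,827,860,365,312 bytes
762 TB = 762 × 1,000,000,000,000 = 762,000,000,000,000 bytes
difference = 75,827,860,365,312 bytes
75,827,860,365,312 / 1,073,741,824 = 70,620.20 GiB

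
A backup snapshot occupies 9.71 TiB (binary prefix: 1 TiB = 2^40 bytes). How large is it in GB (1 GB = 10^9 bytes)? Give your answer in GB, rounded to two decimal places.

9.71 TiB = 9.71 × 2^40 bytes = 10,676,257,905,704.96 bytes
1 GB = 10^9 bytes = 1,000,000,000 bytes
10,676,257,905,704.96 / 1,000,000,000 = 10,676.26 GB

10,676.26 GB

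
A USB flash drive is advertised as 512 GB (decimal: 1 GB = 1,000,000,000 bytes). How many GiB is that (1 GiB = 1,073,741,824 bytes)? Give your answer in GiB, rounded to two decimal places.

476.84 GiB

512 GB = 512 × 10^9 bytes = 512,000,000,000 bytes
1 GiB = 2^30 bytes = 1,073,741,824 bytes
512,000,000,000 / 1,073,741,824 = 476.84 GiB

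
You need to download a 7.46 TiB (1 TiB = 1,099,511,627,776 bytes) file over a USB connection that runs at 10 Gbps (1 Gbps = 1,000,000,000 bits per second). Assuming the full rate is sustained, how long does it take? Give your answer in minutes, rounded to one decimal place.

7.46 TiB = 8,202,356,743,208.96 bytes = 65,618,853,945,671.68 bits
10 Gbps = 10,000,000,000 bits/s
time = 65,618,853,945,671.68 / 10,000,000,000 = 6,561.89 s
6,561.89 s / 60 = 109.4 minutes

109.4 minutes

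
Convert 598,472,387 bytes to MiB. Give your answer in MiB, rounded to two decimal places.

570.75 MiB

598,472,387 bytes given.
1 MiB = 1,048,576 bytes
598,472,387 / 1,048,576 = 570.75 MiB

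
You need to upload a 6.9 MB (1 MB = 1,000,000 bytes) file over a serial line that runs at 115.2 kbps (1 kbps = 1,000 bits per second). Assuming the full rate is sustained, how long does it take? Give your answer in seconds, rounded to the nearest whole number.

479 seconds

6.9 MB = 6,900,000 bytes = 55,200,000 bits
115.2 kbps = 115,200 bits/s
time = 55,200,000 / 115,200 = 479 s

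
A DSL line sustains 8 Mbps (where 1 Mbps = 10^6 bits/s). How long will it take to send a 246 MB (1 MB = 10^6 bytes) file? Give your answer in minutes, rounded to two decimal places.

4.10 minutes

246 MB = 246,000,000 bytes = 1,968,000,000 bits
8 Mbps = 8,000,000 bits/s
time = 1,968,000,000 / 8,000,000 = 246.000 s
246.000 s / 60 = 4.10 minutes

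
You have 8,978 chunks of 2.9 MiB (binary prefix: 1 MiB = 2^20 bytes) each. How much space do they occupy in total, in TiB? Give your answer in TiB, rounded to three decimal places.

Total = 8,978 × 2.9 MiB = 26036.2 MiB
= 26036.2 × 1,048,576 bytes = 27,300,934,451.2 bytes
1 TiB = 1,099,511,627,776 bytes
27,300,934,451.2 / 1,099,511,627,776 = 0.025 TiB

0.025 TiB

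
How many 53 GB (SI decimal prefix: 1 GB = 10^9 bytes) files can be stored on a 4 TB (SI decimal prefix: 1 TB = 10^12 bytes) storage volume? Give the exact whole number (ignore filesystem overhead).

75

Capacity: 4 TB = 4,000,000,000,000 bytes
Per item: 53 GB = 53,000,000,000 bytes
⌊4,000,000,000,000 / 53,000,000,000⌋ = 75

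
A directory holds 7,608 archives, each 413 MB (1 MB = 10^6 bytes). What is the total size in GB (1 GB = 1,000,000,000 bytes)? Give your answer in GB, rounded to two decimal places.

Total = 7,608 × 413 MB = 3,142,104 MB
= 3,142,104 × 1,000,000 bytes = 3,142,104,000,000 bytes
1 GB = 1,000,000,000 bytes
3,142,104,000,000 / 1,000,000,000 = 3,142.10 GB

3,142.10 GB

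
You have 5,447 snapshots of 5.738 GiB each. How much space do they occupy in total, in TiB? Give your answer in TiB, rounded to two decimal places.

30.52 TiB

Total = 5,447 × 5.738 GiB = 31254.886 GiB
= 31254.886 × 1,073,741,824 bytes = 33,559,678,302,552.064 bytes
1 TiB = 1,099,511,627,776 bytes
33,559,678,302,552.064 / 1,099,511,627,776 = 30.52 TiB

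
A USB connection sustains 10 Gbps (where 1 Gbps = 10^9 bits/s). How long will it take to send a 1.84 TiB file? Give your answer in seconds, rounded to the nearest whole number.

1.84 TiB = 2,023,101,395,107.84 bytes = 16,184,811,160,862.72 bits
10 Gbps = 10,000,000,000 bits/s
time = 16,184,811,160,862.72 / 10,000,000,000 = 1,618 s

1,618 seconds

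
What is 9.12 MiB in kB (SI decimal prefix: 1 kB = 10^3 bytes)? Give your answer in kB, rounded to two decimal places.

9,563.01 kB

9.12 MiB = 9.12 × 2^20 bytes = 9,563,013.12 bytes
1 kB = 10^3 bytes = 1,000 bytes
9,563,013.12 / 1,000 = 9,563.01 kB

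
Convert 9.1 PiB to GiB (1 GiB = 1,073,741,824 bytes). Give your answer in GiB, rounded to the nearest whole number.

9.1 PiB = 9.1 × 2^50 bytes = 10,245,689,152,267,878.4 bytes
1 GiB = 2^30 bytes = 1,073,741,824 bytes
10,245,689,152,267,878.4 / 1,073,741,824 = 9,542,042 GiB

9,542,042 GiB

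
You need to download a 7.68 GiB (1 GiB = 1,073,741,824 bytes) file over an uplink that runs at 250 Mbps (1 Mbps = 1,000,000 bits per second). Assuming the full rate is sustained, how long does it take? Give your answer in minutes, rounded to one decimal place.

4.4 minutes

7.68 GiB = 8,246,337,208.32 bytes = 65,970,697,666.56 bits
250 Mbps = 250,000,000 bits/s
time = 65,970,697,666.56 / 250,000,000 = 263.88 s
263.88 s / 60 = 4.4 minutes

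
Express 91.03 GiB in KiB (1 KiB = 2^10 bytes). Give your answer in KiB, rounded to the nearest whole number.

91.03 GiB × 1,073,741,824 bytes/GiB = 97,742,718,238.72 bytes
1 KiB = 2^10 bytes = 1,024 bytes
97,742,718,238.72 / 1,024 = 95,451,873 KiB

95,451,873 KiB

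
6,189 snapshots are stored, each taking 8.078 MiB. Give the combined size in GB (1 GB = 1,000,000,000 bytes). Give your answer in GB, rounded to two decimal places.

Total = 6,189 × 8.078 MiB = 49994.742 MiB
= 49994.742 × 1,048,576 bytes = 52,423,286,587.392 bytes
1 GB = 1,000,000,000 bytes
52,423,286,587.392 / 1,000,000,000 = 52.42 GB

52.42 GB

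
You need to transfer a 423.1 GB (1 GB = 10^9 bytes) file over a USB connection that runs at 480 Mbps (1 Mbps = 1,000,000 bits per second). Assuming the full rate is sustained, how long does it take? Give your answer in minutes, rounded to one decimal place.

423.1 GB = 423,100,000,000 bytes = 3,384,800,000,000 bits
480 Mbps = 480,000,000 bits/s
time = 3,384,800,000,000 / 480,000,000 = 7,051.67 s
7,051.67 s / 60 = 117.5 minutes

117.5 minutes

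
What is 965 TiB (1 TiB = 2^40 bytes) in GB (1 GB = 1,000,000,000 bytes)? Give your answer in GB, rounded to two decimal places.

1,061,028.72 GB

965 TiB = 965 × 2^40 bytes = 1,061,028,720,803,840 bytes
1 GB = 1,000,000,000 bytes
1,061,028,720,803,840 / 1,000,000,000 = 1,061,028.72 GB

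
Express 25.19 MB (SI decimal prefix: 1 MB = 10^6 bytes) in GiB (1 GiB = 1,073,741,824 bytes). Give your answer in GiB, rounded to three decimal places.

25.19 MB × 1,000,000 bytes/MB = 25,190,000 bytes
1 GiB = 2^30 bytes = 1,073,741,824 bytes
25,190,000 / 1,073,741,824 = 0.023 GiB

0.023 GiB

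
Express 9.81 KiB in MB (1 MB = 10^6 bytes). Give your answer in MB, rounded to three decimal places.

9.81 KiB = 9.81 × 2^10 bytes = 10,045.44 bytes
1 MB = 1,000,000 bytes
10,045.44 / 1,000,000 = 0.010 MB

0.010 MB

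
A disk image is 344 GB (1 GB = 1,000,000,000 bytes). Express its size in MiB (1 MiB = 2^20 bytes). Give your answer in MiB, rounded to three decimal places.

328,063.965 MiB

344 GB = 344 × 10^9 bytes = 344,000,000,000 bytes
1 MiB = 2^20 bytes = 1,048,576 bytes
344,000,000,000 / 1,048,576 = 328,063.965 MiB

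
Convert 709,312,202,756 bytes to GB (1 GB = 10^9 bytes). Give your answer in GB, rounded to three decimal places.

709,312,202,756 bytes given.
1 GB = 10^9 bytes = 1,000,000,000 bytes
709,312,202,756 / 1,000,000,000 = 709.312 GB

709.312 GB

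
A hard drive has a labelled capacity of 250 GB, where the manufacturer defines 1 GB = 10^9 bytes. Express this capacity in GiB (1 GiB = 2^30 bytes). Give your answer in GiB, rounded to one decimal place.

250 GB × 1,000,000,000 bytes/GB = 250,000,000,000 bytes
1 GiB = 2^30 bytes = 1,073,741,824 bytes
250,000,000,000 / 1,073,741,824 = 232.8 GiB

232.8 GiB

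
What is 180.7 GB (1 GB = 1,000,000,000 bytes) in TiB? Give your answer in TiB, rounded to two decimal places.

180.7 GB = 180.7 × 10^9 bytes = 180,700,000,000 bytes
1 TiB = 2^40 bytes = 1,099,511,627,776 bytes
180,700,000,000 / 1,099,511,627,776 = 0.16 TiB

0.16 TiB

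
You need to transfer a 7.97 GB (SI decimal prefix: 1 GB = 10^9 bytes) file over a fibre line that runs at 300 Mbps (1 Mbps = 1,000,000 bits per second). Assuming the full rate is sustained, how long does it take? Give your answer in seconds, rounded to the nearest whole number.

213 seconds

7.97 GB = 7,970,000,000 bytes = 63,760,000,000 bits
300 Mbps = 300,000,000 bits/s
time = 63,760,000,000 / 300,000,000 = 213 s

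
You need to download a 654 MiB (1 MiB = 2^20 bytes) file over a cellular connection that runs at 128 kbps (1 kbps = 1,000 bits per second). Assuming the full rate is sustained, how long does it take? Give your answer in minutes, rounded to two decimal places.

654 MiB = 685,768,704 bytes = 5,486,149,632 bits
128 kbps = 128,000 bits/s
time = 5,486,149,632 / 128,000 = 42,860.544 s
42,860.544 s / 60 = 714.34 minutes

714.34 minutes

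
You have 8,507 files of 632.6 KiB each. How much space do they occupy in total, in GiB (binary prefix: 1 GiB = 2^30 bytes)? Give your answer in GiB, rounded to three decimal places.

Total = 8,507 × 632.6 KiB = 5381528.2 KiB
= 5381528.2 × 1,024 bytes = 5,510,684,876.8 bytes
1 GiB = 1,073,741,824 bytes
5,510,684,876.8 / 1,073,741,824 = 5.132 GiB

5.132 GiB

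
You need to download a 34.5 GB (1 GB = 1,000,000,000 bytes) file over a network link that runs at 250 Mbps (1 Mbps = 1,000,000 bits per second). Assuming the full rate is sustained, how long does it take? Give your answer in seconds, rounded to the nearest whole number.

34.5 GB = 34,500,000,000 bytes = 276,000,000,000 bits
250 Mbps = 250,000,000 bits/s
time = 276,000,000,000 / 250,000,000 = 1,104 s

1,104 seconds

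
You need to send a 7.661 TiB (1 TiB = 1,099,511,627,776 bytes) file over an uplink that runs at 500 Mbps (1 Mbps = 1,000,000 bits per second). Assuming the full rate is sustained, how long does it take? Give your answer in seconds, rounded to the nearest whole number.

134,774 seconds

7.661 TiB = 8,423,358,580,391.936 bytes = 67,386,868,643,135.488 bits
500 Mbps = 500,000,000 bits/s
time = 67,386,868,643,135.488 / 500,000,000 = 134,774 s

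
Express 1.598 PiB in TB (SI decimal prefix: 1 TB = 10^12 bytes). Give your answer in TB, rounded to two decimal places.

1,799.19 TB

1.598 PiB = 1.598 × 2^50 bytes = 1,799,188,051,134,513.152 bytes
1 TB = 10^12 bytes = 1,000,000,000,000 bytes
1,799,188,051,134,513.152 / 1,000,000,000,000 = 1,799.19 TB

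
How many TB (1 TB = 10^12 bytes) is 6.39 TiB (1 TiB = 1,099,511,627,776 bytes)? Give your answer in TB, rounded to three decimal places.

7.026 TB

6.39 TiB = 6.39 × 2^40 bytes = 7,025,879,301,488.64 bytes
1 TB = 10^12 bytes = 1,000,000,000,000 bytes
7,025,879,301,488.64 / 1,000,000,000,000 = 7.026 TB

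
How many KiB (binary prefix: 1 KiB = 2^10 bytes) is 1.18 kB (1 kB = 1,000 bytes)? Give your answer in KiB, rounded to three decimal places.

1.152 KiB

1.18 kB = 1.18 × 10^3 bytes = 1,180 bytes
1 KiB = 1,024 bytes
1,180 / 1,024 = 1.152 KiB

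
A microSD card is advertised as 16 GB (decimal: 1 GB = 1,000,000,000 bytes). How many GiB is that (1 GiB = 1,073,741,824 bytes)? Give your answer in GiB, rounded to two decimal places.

16 GB × 1,000,000,000 bytes/GB = 16,000,000,000 bytes
1 GiB = 2^30 bytes = 1,073,741,824 bytes
16,000,000,000 / 1,073,741,824 = 14.90 GiB

14.90 GiB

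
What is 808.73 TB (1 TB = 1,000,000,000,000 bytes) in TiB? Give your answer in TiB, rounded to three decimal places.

735.536 TiB

808.73 TB = 808.73 × 10^12 bytes = 808,730,000,000,000 bytes
1 TiB = 1,099,511,627,776 bytes
808,730,000,000,000 / 1,099,511,627,776 = 735.536 TiB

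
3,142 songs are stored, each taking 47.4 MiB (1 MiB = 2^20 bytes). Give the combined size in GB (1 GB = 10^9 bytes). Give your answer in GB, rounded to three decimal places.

Total = 3,142 × 47.4 MiB = 148930.8 MiB
= 148930.8 × 1,048,576 bytes = 156,165,262,540.8 bytes
1 GB = 1,000,000,000 bytes
156,165,262,540.8 / 1,000,000,000 = 156.165 GB

156.165 GB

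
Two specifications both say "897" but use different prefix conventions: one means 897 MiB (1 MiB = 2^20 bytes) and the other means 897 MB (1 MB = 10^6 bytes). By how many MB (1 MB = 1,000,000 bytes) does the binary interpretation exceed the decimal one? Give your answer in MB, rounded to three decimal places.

43.573 MB

897 MiB = 897 × 1,048,576 = 940,572,672 bytes
897 MB = 897 × 1,000,000 = 897,000,000 bytes
difference = 43,572,672 bytes
43,572,672 / 1,000,000 = 43.573 MB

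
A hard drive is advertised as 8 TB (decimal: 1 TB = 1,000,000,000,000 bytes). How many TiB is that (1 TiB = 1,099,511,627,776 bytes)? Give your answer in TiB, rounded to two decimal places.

7.28 TiB

8 TB = 8 × 10^12 bytes = 8,000,000,000,000 bytes
1 TiB = 1,099,511,627,776 bytes
8,000,000,000,000 / 1,099,511,627,776 = 7.28 TiB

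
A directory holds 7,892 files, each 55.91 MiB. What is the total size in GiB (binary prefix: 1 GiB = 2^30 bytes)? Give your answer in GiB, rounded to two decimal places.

Total = 7,892 × 55.91 MiB = 441241.72 MiB
= 441241.72 × 1,048,576 bytes = 462,675,477,790.72 bytes
1 GiB = 1,073,741,824 bytes
462,675,477,790.72 / 1,073,741,824 = 430.90 GiB

430.90 GiB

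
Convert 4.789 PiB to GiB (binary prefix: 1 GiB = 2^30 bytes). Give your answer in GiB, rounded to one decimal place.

4.789 PiB × 1,125,899,906,842,624 bytes/PiB = 5,391,934,653,869,326.336 bytes
1 GiB = 1,073,741,824 bytes
5,391,934,653,869,326.336 / 1,073,741,824 = 5,021,630.5 GiB

5,021,630.5 GiB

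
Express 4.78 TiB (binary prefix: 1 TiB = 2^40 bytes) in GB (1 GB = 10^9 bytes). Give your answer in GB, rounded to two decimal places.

5,255.67 GB

4.78 TiB = 4.78 × 2^40 bytes = 5,255,665,580,769.28 bytes
1 GB = 1,000,000,000 bytes
5,255,665,580,769.28 / 1,000,000,000 = 5,255.67 GB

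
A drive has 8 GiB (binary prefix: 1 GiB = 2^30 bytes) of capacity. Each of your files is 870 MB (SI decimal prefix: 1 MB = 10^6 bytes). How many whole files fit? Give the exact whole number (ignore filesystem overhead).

Capacity: 8 GiB = 8,589,934,592 bytes
Per item: 870 MB = 870,000,000 bytes
⌊8,589,934,592 / 870,000,000⌋ = 9

9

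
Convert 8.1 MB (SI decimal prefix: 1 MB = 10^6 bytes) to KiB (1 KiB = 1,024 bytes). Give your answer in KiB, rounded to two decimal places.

8.1 MB = 8.1 × 10^6 bytes = 8,100,000 bytes
1 KiB = 1,024 bytes
8,100,000 / 1,024 = 7,910.16 KiB

7,910.16 KiB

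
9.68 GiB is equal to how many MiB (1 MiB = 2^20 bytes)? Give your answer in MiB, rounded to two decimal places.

9,912.32 MiB

9.68 GiB = 9.68 × 2^30 bytes = 10,393,820,856.32 bytes
1 MiB = 1,048,576 bytes
10,393,820,856.32 / 1,048,576 = 9,912.32 MiB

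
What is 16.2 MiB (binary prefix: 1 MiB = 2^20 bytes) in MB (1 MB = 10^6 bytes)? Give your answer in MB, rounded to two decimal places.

16.2 MiB = 16.2 × 2^20 bytes = 16,986,931.2 bytes
1 MB = 10^6 bytes = 1,000,000 bytes
16,986,931.2 / 1,000,000 = 16.99 MB

16.99 MB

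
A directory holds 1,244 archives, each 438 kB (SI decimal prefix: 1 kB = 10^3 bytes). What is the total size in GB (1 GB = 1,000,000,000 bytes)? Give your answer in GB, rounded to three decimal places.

Total = 1,244 × 438 kB = 544,872 kB
= 544,872 × 1,000 bytes = 544,872,000 bytes
1 GB = 1,000,000,000 bytes
544,872,000 / 1,000,000,000 = 0.545 GB

0.545 GB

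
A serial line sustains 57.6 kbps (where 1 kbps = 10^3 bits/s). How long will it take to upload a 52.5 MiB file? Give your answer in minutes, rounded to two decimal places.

52.5 MiB = 55,050,240 bytes = 440,401,920 bits
57.6 kbps = 57,600 bits/s
time = 440,401,920 / 57,600 = 7,645.867 s
7,645.867 s / 60 = 127.43 minutes

127.43 minutes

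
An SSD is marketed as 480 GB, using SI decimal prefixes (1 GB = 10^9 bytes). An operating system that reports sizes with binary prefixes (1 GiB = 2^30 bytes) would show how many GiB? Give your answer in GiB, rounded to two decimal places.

447.03 GiB

480 GB × 1,000,000,000 bytes/GB = 480,000,000,000 bytes
1 GiB = 2^30 bytes = 1,073,741,824 bytes
480,000,000,000 / 1,073,741,824 = 447.03 GiB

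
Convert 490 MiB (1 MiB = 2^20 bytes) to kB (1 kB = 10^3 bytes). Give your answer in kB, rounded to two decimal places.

513,802.24 kB

490 MiB = 490 × 2^20 bytes = 513,802,240 bytes
1 kB = 10^3 bytes = 1,000 bytes
513,802,240 / 1,000 = 513,802.24 kB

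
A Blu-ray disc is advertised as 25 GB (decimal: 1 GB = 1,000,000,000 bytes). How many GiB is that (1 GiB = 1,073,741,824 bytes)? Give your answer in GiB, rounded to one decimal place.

23.3 GiB

25 GB = 25 × 10^9 bytes = 25,000,000,000 bytes
1 GiB = 1,073,741,824 bytes
25,000,000,000 / 1,073,741,824 = 23.3 GiB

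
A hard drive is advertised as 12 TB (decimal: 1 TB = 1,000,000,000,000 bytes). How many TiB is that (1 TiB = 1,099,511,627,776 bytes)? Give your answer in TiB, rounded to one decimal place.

12 TB = 12 × 10^12 bytes = 12,000,000,000,000 bytes
1 TiB = 2^40 bytes = 1,099,511,627,776 bytes
12,000,000,000,000 / 1,099,511,627,776 = 10.9 TiB

10.9 TiB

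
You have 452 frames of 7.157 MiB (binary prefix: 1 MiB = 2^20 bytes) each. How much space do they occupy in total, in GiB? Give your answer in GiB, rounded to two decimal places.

Total = 452 × 7.157 MiB = 3234.964 MiB
= 3234.964 × 1,048,576 bytes = 3,392,105,611.264 bytes
1 GiB = 1,073,741,824 bytes
3,392,105,611.264 / 1,073,741,824 = 3.16 GiB

3.16 GiB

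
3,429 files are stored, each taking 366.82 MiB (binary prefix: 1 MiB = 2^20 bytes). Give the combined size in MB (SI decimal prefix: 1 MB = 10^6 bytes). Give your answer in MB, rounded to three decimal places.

Total = 3,429 × 366.82 MiB = 1257825.78 MiB
= 1257825.78 × 1,048,576 bytes = 1,318,925,925,089.28 bytes
1 MB = 1,000,000 bytes
1,318,925,925,089.28 / 1,000,000 = 1,318,925.925 MB

1,318,925.925 MB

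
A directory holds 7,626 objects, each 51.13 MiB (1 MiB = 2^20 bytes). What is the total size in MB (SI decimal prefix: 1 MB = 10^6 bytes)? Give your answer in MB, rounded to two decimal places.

408,858.01 MB

Total = 7,626 × 51.13 MiB = 389917.38 MiB
= 389917.38 × 1,048,576 bytes = 408,858,006,650.88 bytes
1 MB = 1,000,000 bytes
408,858,006,650.88 / 1,000,000 = 408,858.01 MB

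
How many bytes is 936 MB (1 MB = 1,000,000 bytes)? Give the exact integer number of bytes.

936,000,000 bytes

936 × 1,000,000 = 936,000,000 bytes  (1 MB = 10^6 bytes)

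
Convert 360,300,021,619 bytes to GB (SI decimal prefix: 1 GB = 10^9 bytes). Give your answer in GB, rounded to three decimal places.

360.300 GB

360,300,021,619 bytes given.
1 GB = 1,000,000,000 bytes
360,300,021,619 / 1,000,000,000 = 360.300 GB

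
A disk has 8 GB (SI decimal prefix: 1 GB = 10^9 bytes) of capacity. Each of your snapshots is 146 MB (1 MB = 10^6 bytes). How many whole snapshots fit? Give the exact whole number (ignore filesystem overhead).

Capacity: 8 GB = 8,000,000,000 bytes
Per item: 146 MB = 146,000,000 bytes
⌊8,000,000,000 / 146,000,000⌋ = 54

54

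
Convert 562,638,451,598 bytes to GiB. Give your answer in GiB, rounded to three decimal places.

562,638,451,598 bytes given.
1 GiB = 2^30 bytes = 1,073,741,824 bytes
562,638,451,598 / 1,073,741,824 = 523.998 GiB

523.998 GiB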